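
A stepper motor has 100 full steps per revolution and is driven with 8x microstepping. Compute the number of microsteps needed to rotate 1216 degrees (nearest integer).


step_size = 360/(100*8) = 360/800 = 0.450000 deg
n = 1216/(360/800) = 1216*800/360 = 2702.2222 -> 2702

2702 steps


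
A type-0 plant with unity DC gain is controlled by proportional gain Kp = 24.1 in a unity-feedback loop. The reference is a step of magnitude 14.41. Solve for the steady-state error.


e_ss = R/(1 + Kp) = 14.41/(1 + 24.1) = 14.41/25.1000 = 0.5741

0.5741


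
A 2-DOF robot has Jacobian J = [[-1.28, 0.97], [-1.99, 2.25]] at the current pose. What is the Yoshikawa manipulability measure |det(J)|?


det(J) = -1.28*2.25 - (0.97)*(-1.99) = -0.9497
|det(J)| = 0.9497

0.9497


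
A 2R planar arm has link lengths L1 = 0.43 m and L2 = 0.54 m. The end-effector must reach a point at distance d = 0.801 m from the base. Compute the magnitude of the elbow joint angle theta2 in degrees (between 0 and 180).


cos(th2) = (d^2 - L1^2 - L2^2)/(2*L1*L2) = (0.801^2 - 0.43^2 - 0.54^2)/(2*0.43*0.54) = 0.35551464
th2 = acos(0.35551464) = 69.1750 deg

69.1750 degrees


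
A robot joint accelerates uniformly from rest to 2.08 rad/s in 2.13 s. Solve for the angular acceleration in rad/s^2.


alpha = delta_omega / t = 2.08 / 2.13 = 0.9765

0.9765 rad/s^2


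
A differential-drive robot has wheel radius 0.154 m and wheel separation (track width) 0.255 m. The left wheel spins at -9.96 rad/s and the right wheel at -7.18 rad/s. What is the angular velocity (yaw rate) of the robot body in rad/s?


omega = r*(wR - wL)/L = 0.154*(-7.18 - (-9.96))/0.255 = 1.6789

1.6789 rad/s


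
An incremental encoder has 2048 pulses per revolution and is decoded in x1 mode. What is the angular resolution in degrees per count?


resolution = 360 / (PPR * 1) = 360 / 2048 = 0.1758

0.1758 degrees


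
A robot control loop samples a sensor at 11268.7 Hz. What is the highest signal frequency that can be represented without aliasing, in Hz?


f_max = f_s/2 = 11268.7/2 = 5634.3500

5634.3500 Hz


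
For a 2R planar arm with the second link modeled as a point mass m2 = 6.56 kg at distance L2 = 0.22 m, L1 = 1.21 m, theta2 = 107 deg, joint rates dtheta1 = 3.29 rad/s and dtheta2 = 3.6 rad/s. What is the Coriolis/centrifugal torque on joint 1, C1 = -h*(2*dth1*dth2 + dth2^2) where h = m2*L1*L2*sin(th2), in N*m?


h = m2*L1*L2*sin(th2) = 6.56*1.21*0.22*sin(107 deg) = 1.669968
C1 = -h*(2*3.29*3.6 + 3.6^2) = -1.669968*36.6480 = -61.2010

-61.2010 N*m


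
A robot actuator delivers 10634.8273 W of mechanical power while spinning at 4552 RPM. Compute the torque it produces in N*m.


omega = 4552 * 2*pi/60 = 476.684325 rad/s
tau = P / omega = 10634.8273 / 476.684325 = 22.3100

22.3100 N*m


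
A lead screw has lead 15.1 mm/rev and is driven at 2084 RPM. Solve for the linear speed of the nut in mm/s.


v = lead * (RPM/60) = 15.1*2084/60 = 524.4733

524.4733 mm/s


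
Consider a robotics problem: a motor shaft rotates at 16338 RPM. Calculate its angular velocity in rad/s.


omega = 16338 * 2*pi/60 = 1710.9114

1710.9114 rad/s


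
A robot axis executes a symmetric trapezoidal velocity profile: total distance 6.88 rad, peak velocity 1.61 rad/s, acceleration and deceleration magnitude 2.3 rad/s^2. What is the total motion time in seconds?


t_acc = v/a = 1.61/2.3 = 0.700000 s
d_acc = v^2/(2a) = 0.563500 rad (each ramp)
d_cruise = 6.88 - 2*0.563500 = 5.753000 rad
t_cruise = 5.753000/1.61 = 3.573292 s
t_total = 2*0.700000 + 3.573292 = 4.9733

4.9733 s


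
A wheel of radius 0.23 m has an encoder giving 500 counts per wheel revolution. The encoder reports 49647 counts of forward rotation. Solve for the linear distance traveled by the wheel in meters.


revs = 49647/500 = 99.294000
d = revs * 2*pi*r = 99.294000 * 2*pi*0.23 = 143.4930

143.4930 m


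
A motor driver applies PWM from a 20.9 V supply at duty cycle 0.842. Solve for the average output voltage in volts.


V_avg = V_supply * D = 20.9*0.842 = 17.5978

17.5978 V


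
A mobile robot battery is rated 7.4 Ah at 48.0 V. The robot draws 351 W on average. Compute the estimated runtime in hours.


E = 7.4*48.0 = 355.2000 Wh
t = E/P = 355.2000/351 = 1.0120

1.0120 hours


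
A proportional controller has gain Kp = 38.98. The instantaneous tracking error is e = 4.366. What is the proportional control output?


u_P = Kp * e = 38.98 * 4.366 = 170.1867

170.1867


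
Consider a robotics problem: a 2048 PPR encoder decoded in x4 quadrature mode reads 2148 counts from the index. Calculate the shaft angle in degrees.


angle = counts * 360 / (PPR*4) = 2148 * 360 / 8192 = 94.3945

94.3945 degrees


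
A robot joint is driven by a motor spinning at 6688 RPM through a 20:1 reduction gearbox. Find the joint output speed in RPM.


omega_joint = omega_motor / N = 6688 / 20 = 334.4000

334.4000 RPM


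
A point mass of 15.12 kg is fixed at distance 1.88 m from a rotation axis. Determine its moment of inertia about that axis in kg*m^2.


I = m*r^2 = 15.12*1.88^2 = 53.4401

53.4401 kg*m^2


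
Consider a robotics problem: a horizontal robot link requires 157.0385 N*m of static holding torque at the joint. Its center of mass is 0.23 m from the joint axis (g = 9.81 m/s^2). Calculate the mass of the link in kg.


m = tau / (g*L) = 157.0385 / (9.81 * 0.23) = 69.6000

69.6000 kg


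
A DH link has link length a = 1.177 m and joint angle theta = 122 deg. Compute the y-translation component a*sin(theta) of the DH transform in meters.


a*sin(theta) = 1.177*sin(122 deg) = 0.9982

0.9982 m


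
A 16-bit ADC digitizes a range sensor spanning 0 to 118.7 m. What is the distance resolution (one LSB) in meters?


res = range / 2^n = 118.7/2^16 = 118.7/65536 = 0.0018

0.0018 m


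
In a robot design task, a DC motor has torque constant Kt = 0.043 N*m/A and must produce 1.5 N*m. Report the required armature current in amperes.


I = tau / Kt = 1.5/0.043 = 34.8837

34.8837 A


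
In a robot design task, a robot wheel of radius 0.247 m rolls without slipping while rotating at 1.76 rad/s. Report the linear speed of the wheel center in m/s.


v = omega * r = 1.76 * 0.247 = 0.4347

0.4347 m/s


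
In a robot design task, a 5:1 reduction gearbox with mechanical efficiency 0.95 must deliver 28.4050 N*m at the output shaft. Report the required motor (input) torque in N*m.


tau_in = tau_out / (N * eta) = 28.4050 / (5 * 0.95) = 5.9800

5.9800 N*m


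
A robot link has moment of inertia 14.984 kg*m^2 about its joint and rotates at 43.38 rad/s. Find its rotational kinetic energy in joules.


KE = (1/2)*I*omega^2 = 0.5*14.984*43.38^2 = 14098.6284

14098.6284 J


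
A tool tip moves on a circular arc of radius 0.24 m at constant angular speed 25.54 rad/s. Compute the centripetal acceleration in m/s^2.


a_c = omega^2 * r = 25.54^2 * 0.24 = 156.5500

156.5500 m/s^2


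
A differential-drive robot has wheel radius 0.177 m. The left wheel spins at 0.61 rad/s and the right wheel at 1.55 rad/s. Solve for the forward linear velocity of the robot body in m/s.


v = r*(wR + wL)/2 = 0.177*(1.55 + 0.61)/2 = 0.1912

0.1912 m/s


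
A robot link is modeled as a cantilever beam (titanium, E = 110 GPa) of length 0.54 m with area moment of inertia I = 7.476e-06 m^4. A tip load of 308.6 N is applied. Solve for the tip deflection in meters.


delta = F*L^3/(3*E*I) = 308.6*0.54^3/(3*1.100e+11*7.476e-06)
      = 48.5933904/2467080 = 1.9697e-05

1.9697e-05 m


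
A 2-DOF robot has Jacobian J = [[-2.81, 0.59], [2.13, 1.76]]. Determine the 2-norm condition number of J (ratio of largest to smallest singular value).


JJ^T eigenvalues: trace(JJ^T) = 15.8787, det(JJ^T) = det(J)^2 = 38.46852529
s_max^2 = (15.8787 + sqrt(98.25901253))/2 = 12.89563421
s_min^2 = (15.8787 - sqrt(98.25901253))/2 = 2.98306579
kappa = s_max/s_min = sqrt(12.89563421/2.98306579) = 2.0792

2.0792


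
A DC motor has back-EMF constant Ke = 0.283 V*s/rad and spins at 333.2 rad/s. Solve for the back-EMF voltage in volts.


V_emf = Ke * omega = 0.283*333.2 = 94.2956

94.2956 V


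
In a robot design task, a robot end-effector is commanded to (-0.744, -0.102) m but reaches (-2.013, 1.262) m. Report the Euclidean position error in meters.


dx = -2.013 - (-0.744) = -1.2690, dy = 1.262 - (-0.102) = 1.3640
err = sqrt(1.610361 + 1.860496) = 1.8630

1.8630 m


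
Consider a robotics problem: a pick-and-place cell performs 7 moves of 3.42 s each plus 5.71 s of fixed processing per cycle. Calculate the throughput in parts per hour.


T_cycle = 7*3.42 + 5.71 = 29.6500 s
rate = 3600/T = 121.4165

121.4165 parts/hour


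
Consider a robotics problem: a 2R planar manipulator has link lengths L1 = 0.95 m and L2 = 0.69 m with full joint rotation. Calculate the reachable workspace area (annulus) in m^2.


r_max = L1 + L2 = 1.6400, r_min = |L1 - L2| = 0.2600
A = pi*(r_max^2 - r_min^2) = pi*(2.6896 - 0.0676) = 8.2373

8.2373 m^2


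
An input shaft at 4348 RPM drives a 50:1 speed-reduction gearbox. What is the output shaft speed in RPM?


omega_out = omega_in / N = 4348 / 50 = 86.9600

86.9600 RPM


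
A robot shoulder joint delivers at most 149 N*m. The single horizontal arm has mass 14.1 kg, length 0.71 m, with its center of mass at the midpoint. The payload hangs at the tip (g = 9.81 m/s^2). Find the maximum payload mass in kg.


tau_arm = m_arm*g*(L/2) = 14.1*9.81*0.71/2 = 49.1040 N*m
tau_payload = tau_max - tau_arm = 149 - 49.1040 = 99.8960
m_payload = tau_payload / (g*L) = 99.8960 / (9.81*0.71) = 14.3424

14.3424 kg


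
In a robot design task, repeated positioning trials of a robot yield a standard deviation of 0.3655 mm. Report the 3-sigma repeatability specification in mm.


repeatability = 3*sigma = 3*0.3655 = 1.0965

1.0965 mm


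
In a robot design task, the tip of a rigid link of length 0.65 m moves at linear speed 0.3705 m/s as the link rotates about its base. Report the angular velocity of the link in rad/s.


omega = v / L = 0.3705 / 0.65 = 0.5700

0.5700 rad/s


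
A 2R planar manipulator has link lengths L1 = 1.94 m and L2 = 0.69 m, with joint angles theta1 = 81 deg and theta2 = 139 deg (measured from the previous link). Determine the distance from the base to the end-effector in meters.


x = L1*cos(th1) + L2*cos(th1+th2) = -0.225088
y = L1*sin(th1) + L2*sin(th1+th2) = 1.472592
d = sqrt(x^2 + y^2) = sqrt(0.050665 + 2.168527) = 1.4897

1.4897 m


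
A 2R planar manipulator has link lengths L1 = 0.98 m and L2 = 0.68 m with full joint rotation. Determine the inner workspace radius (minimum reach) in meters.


r_min = |L1 - L2| = |0.98 - 0.68| = 0.3000

0.3000 m


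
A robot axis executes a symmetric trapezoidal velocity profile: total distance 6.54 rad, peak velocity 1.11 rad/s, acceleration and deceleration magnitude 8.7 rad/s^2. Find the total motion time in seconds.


t_acc = v/a = 1.11/8.7 = 0.127586 s
d_acc = v^2/(2a) = 0.070810 rad (each ramp)
d_cruise = 6.54 - 2*0.070810 = 6.398380 rad
t_cruise = 6.398380/1.11 = 5.764306 s
t_total = 2*0.127586 + 5.764306 = 6.0195

6.0195 s


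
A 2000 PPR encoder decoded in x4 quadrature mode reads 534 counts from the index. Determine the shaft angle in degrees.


angle = counts * 360 / (PPR*4) = 534 * 360 / 8000 = 24.0300

24.0300 degrees


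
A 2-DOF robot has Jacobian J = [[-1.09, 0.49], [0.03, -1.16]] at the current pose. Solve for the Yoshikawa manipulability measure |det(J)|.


det(J) = -1.09*-1.16 - (0.49)*(0.03) = 1.2497
|det(J)| = 1.2497

1.2497


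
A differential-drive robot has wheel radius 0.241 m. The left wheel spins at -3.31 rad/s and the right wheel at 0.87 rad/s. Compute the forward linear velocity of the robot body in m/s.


v = r*(wR + wL)/2 = 0.241*(0.87 + -3.31)/2 = -0.2940

-0.2940 m/s


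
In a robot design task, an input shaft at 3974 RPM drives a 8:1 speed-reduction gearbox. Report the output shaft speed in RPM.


omega_out = omega_in / N = 3974 / 8 = 496.7500

496.7500 RPM


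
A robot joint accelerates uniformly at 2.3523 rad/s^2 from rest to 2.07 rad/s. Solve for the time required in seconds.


t = delta_omega / alpha = 2.07 / 2.3523 = 0.8800

0.8800 s


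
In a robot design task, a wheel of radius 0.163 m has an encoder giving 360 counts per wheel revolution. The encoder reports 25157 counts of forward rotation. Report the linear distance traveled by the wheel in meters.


revs = 25157/360 = 69.880556
d = revs * 2*pi*r = 69.880556 * 2*pi*0.163 = 71.5688

71.5688 m


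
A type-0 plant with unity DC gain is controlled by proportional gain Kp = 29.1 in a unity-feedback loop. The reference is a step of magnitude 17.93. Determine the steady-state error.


e_ss = R/(1 + Kp) = 17.93/(1 + 29.1) = 17.93/30.1000 = 0.5957

0.5957


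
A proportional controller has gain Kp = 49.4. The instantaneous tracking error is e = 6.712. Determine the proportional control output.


u_P = Kp * e = 49.4 * 6.712 = 331.5728

331.5728


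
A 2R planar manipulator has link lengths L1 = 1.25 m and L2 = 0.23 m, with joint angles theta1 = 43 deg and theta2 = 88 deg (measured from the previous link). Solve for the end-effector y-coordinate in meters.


y = L1*sin(th1) + L2*sin(th1+th2) = 1.25*sin(43 deg) + 0.23*sin(131 deg) = 1.0261

1.0261 m


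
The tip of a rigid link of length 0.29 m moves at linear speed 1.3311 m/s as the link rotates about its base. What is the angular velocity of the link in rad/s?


omega = v / L = 1.3311 / 0.29 = 4.5900

4.5900 rad/s


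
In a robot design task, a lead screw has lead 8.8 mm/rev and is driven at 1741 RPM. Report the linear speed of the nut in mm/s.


v = lead * (RPM/60) = 8.8*1741/60 = 255.3467

255.3467 mm/s


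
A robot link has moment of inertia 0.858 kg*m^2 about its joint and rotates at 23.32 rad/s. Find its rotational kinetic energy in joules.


KE = (1/2)*I*omega^2 = 0.5*0.858*23.32^2 = 233.2998

233.2998 J


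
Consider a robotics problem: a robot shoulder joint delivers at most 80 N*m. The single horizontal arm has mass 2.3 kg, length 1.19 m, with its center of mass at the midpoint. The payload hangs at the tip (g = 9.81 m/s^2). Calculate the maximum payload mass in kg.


tau_arm = m_arm*g*(L/2) = 2.3*9.81*1.19/2 = 13.4250 N*m
tau_payload = tau_max - tau_arm = 80 - 13.4250 = 66.5750
m_payload = tau_payload / (g*L) = 66.5750 / (9.81*1.19) = 5.7029

5.7029 kg


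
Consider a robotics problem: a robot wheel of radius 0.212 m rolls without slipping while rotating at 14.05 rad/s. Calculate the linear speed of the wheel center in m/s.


v = omega * r = 14.05 * 0.212 = 2.9786

2.9786 m/s


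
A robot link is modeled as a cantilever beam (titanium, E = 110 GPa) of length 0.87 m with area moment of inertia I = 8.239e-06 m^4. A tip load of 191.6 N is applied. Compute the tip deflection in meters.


delta = F*L^3/(3*E*I) = 191.6*0.87^3/(3*1.100e+11*8.239e-06)
      = 126.1691748/2718870 = 4.6405e-05

4.6405e-05 m


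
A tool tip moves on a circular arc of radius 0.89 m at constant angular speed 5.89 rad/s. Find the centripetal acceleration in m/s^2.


a_c = omega^2 * r = 5.89^2 * 0.89 = 30.8760

30.8760 m/s^2


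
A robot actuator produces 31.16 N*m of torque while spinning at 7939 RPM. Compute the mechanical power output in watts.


omega = 7939 * 2*pi/60 = 831.370136 rad/s
P = tau * omega = 31.16 * 831.370136 = 25905.4934

25905.4934 W


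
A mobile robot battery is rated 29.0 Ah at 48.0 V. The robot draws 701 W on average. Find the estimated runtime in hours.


E = 29.0*48.0 = 1392.0000 Wh
t = E/P = 1392.0000/701 = 1.9857

1.9857 hours


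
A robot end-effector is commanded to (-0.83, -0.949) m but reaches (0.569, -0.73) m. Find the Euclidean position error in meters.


dx = 0.569 - (-0.83) = 1.3990, dy = -0.73 - (-0.949) = 0.2190
err = sqrt(1.957201 + 0.047961) = 1.4160

1.4160 m


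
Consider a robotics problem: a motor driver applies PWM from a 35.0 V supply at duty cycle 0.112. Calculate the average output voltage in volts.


V_avg = V_supply * D = 35.0*0.112 = 3.9200

3.9200 V


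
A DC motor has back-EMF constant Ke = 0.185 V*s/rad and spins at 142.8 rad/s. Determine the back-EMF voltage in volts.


V_emf = Ke * omega = 0.185*142.8 = 26.4180

26.4180 V


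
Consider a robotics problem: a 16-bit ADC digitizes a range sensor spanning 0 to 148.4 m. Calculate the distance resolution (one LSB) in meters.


res = range / 2^n = 148.4/2^16 = 148.4/65536 = 0.0023

0.0023 m


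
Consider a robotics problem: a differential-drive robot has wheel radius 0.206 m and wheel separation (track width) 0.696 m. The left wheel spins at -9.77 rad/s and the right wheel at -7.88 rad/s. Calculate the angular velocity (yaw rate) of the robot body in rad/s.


omega = r*(wR - wL)/L = 0.206*(-7.88 - (-9.77))/0.696 = 0.5594

0.5594 rad/s


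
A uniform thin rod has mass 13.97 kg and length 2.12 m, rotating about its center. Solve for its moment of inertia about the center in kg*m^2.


I = (1/12)*m*L^2 = (1/12)*13.97*2.12^2 = 5.2322

5.2322 kg*m^2


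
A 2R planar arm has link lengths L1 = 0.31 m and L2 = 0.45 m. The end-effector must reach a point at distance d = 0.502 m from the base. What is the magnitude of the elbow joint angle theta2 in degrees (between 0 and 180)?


cos(th2) = (d^2 - L1^2 - L2^2)/(2*L1*L2) = (0.502^2 - 0.31^2 - 0.45^2)/(2*0.31*0.45) = -0.16701075
th2 = acos(-0.16701075) = 99.6141 deg

99.6141 degrees


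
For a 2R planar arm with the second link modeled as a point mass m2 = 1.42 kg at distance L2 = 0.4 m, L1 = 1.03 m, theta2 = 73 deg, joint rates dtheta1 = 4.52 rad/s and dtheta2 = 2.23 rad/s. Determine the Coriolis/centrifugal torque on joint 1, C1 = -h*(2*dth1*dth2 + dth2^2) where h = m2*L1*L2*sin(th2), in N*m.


h = m2*L1*L2*sin(th2) = 1.42*1.03*0.4*sin(73 deg) = 0.559477
C1 = -h*(2*4.52*2.23 + 2.23^2) = -0.559477*25.1321 = -14.0608

-14.0608 N*m


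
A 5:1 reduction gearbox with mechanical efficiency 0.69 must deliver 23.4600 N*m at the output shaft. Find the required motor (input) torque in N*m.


tau_in = tau_out / (N * eta) = 23.4600 / (5 * 0.69) = 6.8000

6.8000 N*m


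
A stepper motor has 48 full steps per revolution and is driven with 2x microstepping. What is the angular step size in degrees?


step = 360/(48*2) = 360/96 = 3.7500

3.7500 degrees


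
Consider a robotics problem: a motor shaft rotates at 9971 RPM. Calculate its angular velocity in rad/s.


omega = 9971 * 2*pi/60 = 1044.1607

1044.1607 rad/s


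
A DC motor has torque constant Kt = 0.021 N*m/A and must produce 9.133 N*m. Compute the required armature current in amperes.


I = tau / Kt = 9.133/0.021 = 434.9048

434.9048 A


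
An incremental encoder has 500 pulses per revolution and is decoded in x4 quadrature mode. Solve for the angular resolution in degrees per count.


resolution = 360 / (PPR * 4) = 360 / 2000 = 0.1800

0.1800 degrees


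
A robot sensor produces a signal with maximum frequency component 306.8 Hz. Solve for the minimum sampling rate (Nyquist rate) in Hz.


f_s,min = 2*f_max = 2*306.8 = 613.6000

613.6000 Hz


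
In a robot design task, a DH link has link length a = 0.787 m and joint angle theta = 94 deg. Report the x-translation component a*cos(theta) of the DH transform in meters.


a*cos(theta) = 0.787*cos(94 deg) = -0.0549

-0.0549 m


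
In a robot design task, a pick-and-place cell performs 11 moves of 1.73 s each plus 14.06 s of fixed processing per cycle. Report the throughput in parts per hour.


T_cycle = 11*1.73 + 14.06 = 33.0900 s
rate = 3600/T = 108.7942

108.7942 parts/hour


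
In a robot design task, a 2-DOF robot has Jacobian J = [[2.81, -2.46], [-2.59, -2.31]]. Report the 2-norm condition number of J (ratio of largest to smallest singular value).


JJ^T eigenvalues: trace(JJ^T) = 25.9919, det(JJ^T) = det(J)^2 = 165.44390625
s_max^2 = (25.9919 + sqrt(13.80324061))/2 = 14.85358564
s_min^2 = (25.9919 - sqrt(13.80324061))/2 = 11.13831436
kappa = s_max/s_min = sqrt(14.85358564/11.13831436) = 1.1548

1.1548


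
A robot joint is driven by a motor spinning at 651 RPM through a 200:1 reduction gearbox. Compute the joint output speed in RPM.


omega_joint = omega_motor / N = 651 / 200 = 3.2550

3.2550 RPM


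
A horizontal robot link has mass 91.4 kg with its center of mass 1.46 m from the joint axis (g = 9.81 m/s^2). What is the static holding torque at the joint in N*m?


tau = m*g*L = 91.4 * 9.81 * 1.46 = 1309.0856

1309.0856 N*m


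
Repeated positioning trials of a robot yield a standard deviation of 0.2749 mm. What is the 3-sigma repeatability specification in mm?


repeatability = 3*sigma = 3*0.2749 = 0.8247

0.8247 mm


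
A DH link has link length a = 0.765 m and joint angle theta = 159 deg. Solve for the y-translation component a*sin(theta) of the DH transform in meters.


a*sin(theta) = 0.765*sin(159 deg) = 0.2742

0.2742 m


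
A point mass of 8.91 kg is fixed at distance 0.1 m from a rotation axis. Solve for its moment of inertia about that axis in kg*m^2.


I = m*r^2 = 8.91*0.1^2 = 0.0891

0.0891 kg*m^2


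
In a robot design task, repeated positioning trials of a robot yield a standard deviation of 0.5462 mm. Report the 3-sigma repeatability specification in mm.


repeatability = 3*sigma = 3*0.5462 = 1.6386

1.6386 mm


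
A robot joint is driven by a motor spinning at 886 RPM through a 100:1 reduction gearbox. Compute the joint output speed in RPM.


omega_joint = omega_motor / N = 886 / 100 = 8.8600

8.8600 RPM


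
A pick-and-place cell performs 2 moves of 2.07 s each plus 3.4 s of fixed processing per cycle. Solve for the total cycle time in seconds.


T = 2*2.07 + 3.4 = 7.5400

7.5400 s


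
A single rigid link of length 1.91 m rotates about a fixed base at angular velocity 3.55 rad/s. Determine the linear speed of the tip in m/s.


v = L*omega = 1.91 * 3.55 = 6.7805

6.7805 m/s


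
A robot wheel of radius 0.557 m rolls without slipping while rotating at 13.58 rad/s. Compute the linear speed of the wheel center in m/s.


v = omega * r = 13.58 * 0.557 = 7.5641

7.5641 m/s


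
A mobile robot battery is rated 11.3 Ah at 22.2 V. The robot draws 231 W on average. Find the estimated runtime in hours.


E = 11.3*22.2 = 250.8600 Wh
t = E/P = 250.8600/231 = 1.0860

1.0860 hours


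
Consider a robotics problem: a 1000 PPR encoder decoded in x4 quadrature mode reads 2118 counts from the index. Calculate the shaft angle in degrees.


angle = counts * 360 / (PPR*4) = 2118 * 360 / 4000 = 190.6200

190.6200 degrees


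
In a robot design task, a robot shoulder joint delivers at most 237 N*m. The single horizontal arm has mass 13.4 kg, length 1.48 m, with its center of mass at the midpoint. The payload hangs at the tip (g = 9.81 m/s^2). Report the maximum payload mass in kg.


tau_arm = m_arm*g*(L/2) = 13.4*9.81*1.48/2 = 97.2760 N*m
tau_payload = tau_max - tau_arm = 237 - 97.2760 = 139.7240
m_payload = tau_payload / (g*L) = 139.7240 / (9.81*1.48) = 9.6237

9.6237 kg


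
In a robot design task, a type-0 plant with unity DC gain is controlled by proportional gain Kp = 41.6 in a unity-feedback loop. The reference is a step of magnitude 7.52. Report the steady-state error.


e_ss = R/(1 + Kp) = 7.52/(1 + 41.6) = 7.52/42.6000 = 0.1765

0.1765


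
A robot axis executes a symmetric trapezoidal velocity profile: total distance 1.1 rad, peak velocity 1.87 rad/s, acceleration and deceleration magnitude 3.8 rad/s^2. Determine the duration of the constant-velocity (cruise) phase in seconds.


t_acc = v/a = 0.492105 s, d_acc = v^2/(2a) = 0.460118 rad each
d_cruise = 1.1 - 2*0.460118 = 0.179764 rad
t_cruise = d_cruise/v = 0.179764/1.87 = 0.0961

0.0961 s


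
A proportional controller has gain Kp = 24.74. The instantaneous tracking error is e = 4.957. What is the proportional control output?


u_P = Kp * e = 24.74 * 4.957 = 122.6362

122.6362


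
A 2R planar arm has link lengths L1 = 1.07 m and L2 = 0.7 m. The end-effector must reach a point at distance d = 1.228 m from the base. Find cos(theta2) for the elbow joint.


cos(th2) = (d^2 - L1^2 - L2^2)/(2*L1*L2) = (1.228^2 - 1.07^2 - 0.7^2)/(2*1.07*0.7) = -0.0847

-0.0847


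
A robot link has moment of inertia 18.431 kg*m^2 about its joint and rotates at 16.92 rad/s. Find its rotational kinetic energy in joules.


KE = (1/2)*I*omega^2 = 0.5*18.431*16.92^2 = 2638.2723

2638.2723 J


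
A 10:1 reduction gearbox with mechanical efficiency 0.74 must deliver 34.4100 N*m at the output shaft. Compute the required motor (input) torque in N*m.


tau_in = tau_out / (N * eta) = 34.4100 / (10 * 0.74) = 4.6500

4.6500 N*m


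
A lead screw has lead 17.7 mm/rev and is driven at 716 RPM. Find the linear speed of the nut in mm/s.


v = lead * (RPM/60) = 17.7*716/60 = 211.2200

211.2200 mm/s


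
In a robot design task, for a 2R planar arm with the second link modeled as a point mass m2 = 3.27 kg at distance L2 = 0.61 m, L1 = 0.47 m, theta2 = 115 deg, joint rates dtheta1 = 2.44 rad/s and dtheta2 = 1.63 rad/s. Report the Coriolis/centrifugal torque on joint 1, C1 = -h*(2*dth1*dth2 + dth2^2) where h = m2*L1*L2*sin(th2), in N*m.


h = m2*L1*L2*sin(th2) = 3.27*0.47*0.61*sin(115 deg) = 0.849672
C1 = -h*(2*2.44*1.63 + 1.63^2) = -0.849672*10.6113 = -9.0161

-9.0161 N*m


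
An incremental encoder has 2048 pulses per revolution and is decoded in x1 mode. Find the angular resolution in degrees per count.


resolution = 360 / (PPR * 1) = 360 / 2048 = 0.1758

0.1758 degrees


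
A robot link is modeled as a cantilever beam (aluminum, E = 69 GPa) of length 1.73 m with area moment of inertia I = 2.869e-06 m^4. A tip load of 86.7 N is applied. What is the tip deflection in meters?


delta = F*L^3/(3*E*I) = 86.7*1.73^3/(3*6.900e+10*2.869e-06)
      = 448.9080639/593883 = 7.5589e-04

7.5589e-04 m


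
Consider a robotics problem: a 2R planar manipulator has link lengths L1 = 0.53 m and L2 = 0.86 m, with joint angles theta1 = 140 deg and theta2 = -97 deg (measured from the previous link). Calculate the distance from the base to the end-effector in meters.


x = L1*cos(th1) + L2*cos(th1+th2) = 0.222961
y = L1*sin(th1) + L2*sin(th1+th2) = 0.927196
d = sqrt(x^2 + y^2) = sqrt(0.049712 + 0.859692) = 0.9536

0.9536 m


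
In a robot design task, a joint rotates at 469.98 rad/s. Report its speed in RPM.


RPM = 469.98 * 60/(2*pi) = 4487.9784

4487.9784 RPM


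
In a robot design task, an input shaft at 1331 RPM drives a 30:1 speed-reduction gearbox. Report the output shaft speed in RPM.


omega_out = omega_in / N = 1331 / 30 = 44.3667

44.3667 RPM


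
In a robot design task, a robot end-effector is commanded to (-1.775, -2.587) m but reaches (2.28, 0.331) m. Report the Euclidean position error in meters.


dx = 2.28 - (-1.775) = 4.0550, dy = 0.331 - (-2.587) = 2.9180
err = sqrt(16.443025 + 8.514724) = 4.9958

4.9958 m


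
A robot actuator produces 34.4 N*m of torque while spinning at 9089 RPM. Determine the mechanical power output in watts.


omega = 9089 * 2*pi/60 = 951.797854 rad/s
P = tau * omega = 34.4 * 951.797854 = 32741.8462

32741.8462 W


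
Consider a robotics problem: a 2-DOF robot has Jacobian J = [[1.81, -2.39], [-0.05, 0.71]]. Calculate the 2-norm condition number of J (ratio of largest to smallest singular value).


JJ^T eigenvalues: trace(JJ^T) = 9.4948, det(JJ^T) = det(J)^2 = 1.35862336
s_max^2 = (9.4948 + sqrt(84.71673360))/2 = 9.34948468
s_min^2 = (9.4948 - sqrt(84.71673360))/2 = 0.14531532
kappa = s_max/s_min = sqrt(9.34948468/0.14531532) = 8.0212

8.0212


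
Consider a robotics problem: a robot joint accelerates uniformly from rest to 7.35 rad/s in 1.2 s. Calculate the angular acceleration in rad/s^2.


alpha = delta_omega / t = 7.35 / 1.2 = 6.1250

6.1250 rad/s^2


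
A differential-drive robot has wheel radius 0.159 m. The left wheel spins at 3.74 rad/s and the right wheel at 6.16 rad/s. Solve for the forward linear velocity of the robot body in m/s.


v = r*(wR + wL)/2 = 0.159*(6.16 + 3.74)/2 = 0.7871

0.7871 m/s


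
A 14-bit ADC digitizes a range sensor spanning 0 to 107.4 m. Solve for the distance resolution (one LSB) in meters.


res = range / 2^n = 107.4/2^14 = 107.4/16384 = 0.0066

0.0066 m


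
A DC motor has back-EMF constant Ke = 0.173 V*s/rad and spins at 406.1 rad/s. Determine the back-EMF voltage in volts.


V_emf = Ke * omega = 0.173*406.1 = 70.2553

70.2553 V


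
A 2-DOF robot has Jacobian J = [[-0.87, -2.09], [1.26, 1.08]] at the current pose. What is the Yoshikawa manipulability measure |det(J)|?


det(J) = -0.87*1.08 - (-2.09)*(1.26) = 1.6938
|det(J)| = 1.6938

1.6938


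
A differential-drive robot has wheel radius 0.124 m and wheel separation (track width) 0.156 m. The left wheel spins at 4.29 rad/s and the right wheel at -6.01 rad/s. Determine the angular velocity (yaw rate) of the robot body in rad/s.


omega = r*(wR - wL)/L = 0.124*(-6.01 - (4.29))/0.156 = -8.1872

-8.1872 rad/s


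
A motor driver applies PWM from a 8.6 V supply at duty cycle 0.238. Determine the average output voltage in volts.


V_avg = V_supply * D = 8.6*0.238 = 2.0468

2.0468 V


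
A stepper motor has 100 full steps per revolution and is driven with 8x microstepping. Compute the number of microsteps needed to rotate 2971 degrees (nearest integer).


step_size = 360/(100*8) = 360/800 = 0.450000 deg
n = 2971/(360/800) = 2971*800/360 = 6602.2222 -> 6602

6602 steps


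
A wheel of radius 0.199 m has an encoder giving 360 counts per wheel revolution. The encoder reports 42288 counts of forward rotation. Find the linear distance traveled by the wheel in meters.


revs = 42288/360 = 117.466667
d = revs * 2*pi*r = 117.466667 * 2*pi*0.199 = 146.8749

146.8749 m


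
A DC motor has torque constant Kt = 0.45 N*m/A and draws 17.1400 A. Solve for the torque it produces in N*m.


tau = Kt * I = 0.45*17.1400 = 7.7130

7.7130 N*m


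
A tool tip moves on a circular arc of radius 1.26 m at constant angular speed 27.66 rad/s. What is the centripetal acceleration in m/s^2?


a_c = omega^2 * r = 27.66^2 * 1.26 = 963.9953

963.9953 m/s^2


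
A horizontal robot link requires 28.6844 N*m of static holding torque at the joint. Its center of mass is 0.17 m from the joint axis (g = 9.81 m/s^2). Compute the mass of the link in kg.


m = tau / (g*L) = 28.6844 / (9.81 * 0.17) = 17.2000

17.2000 kg


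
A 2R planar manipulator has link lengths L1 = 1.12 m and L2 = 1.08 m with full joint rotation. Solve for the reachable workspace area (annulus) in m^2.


r_max = L1 + L2 = 2.2000, r_min = |L1 - L2| = 0.0400
A = pi*(r_max^2 - r_min^2) = pi*(4.8400 - 0.0016) = 15.2003

15.2003 m^2


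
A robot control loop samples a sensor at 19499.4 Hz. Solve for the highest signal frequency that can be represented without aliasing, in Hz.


f_max = f_s/2 = 19499.4/2 = 9749.7000

9749.7000 Hz


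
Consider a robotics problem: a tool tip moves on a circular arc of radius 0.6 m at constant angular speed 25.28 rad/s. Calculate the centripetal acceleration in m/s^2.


a_c = omega^2 * r = 25.28^2 * 0.6 = 383.4470

383.4470 m/s^2


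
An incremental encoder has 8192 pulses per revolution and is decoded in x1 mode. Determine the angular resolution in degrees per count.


resolution = 360 / (PPR * 1) = 360 / 8192 = 0.0439

0.0439 degrees


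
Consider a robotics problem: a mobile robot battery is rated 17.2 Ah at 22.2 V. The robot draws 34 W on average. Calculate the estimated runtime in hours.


E = 17.2*22.2 = 381.8400 Wh
t = E/P = 381.8400/34 = 11.2306

11.2306 hours


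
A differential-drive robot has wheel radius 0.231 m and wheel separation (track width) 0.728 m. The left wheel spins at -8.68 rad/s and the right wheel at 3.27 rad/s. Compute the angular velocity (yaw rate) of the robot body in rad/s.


omega = r*(wR - wL)/L = 0.231*(3.27 - (-8.68))/0.728 = 3.7918

3.7918 rad/s


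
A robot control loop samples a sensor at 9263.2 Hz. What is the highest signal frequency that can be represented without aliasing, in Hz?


f_max = f_s/2 = 9263.2/2 = 4631.6000

4631.6000 Hz


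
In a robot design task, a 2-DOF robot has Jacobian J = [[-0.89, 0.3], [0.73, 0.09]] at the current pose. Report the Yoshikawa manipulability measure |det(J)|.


det(J) = -0.89*0.09 - (0.3)*(0.73) = -0.2991
|det(J)| = 0.2991

0.2991


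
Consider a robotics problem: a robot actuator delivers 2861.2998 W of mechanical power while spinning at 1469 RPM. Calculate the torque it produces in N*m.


omega = 1469 * 2*pi/60 = 153.833320 rad/s
tau = P / omega = 2861.2998 / 153.833320 = 18.6000

18.6000 N*m


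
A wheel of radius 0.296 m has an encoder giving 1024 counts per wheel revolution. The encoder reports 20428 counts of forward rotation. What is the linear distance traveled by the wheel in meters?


revs = 20428/1024 = 19.949219
d = revs * 2*pi*r = 19.949219 * 2*pi*0.296 = 37.1020

37.1020 m


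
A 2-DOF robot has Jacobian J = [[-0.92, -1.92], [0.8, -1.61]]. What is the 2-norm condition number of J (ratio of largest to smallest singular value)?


JJ^T eigenvalues: trace(JJ^T) = 7.7649, det(JJ^T) = det(J)^2 = 9.10349584
s_max^2 = (7.7649 + sqrt(23.87968865))/2 = 6.32579242
s_min^2 = (7.7649 - sqrt(23.87968865))/2 = 1.43910758
kappa = s_max/s_min = sqrt(6.32579242/1.43910758) = 2.0966

2.0966


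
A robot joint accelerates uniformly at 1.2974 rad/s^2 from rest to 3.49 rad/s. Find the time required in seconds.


t = delta_omega / alpha = 3.49 / 1.2974 = 2.6900

2.6900 s


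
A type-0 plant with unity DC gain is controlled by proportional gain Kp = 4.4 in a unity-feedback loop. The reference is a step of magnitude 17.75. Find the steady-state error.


e_ss = R/(1 + Kp) = 17.75/(1 + 4.4) = 17.75/5.4000 = 3.2870

3.2870


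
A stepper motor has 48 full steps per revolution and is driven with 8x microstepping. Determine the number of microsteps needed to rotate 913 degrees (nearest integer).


step_size = 360/(48*8) = 360/384 = 0.937500 deg
n = 913/(360/384) = 913*384/360 = 973.8667 -> 974

974 steps


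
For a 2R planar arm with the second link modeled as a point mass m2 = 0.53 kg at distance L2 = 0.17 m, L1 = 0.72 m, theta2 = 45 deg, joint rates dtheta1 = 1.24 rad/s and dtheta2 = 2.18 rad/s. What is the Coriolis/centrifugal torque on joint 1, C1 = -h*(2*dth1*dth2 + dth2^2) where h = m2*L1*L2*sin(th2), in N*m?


h = m2*L1*L2*sin(th2) = 0.53*0.72*0.17*sin(45 deg) = 0.045871
C1 = -h*(2*1.24*2.18 + 2.18^2) = -0.045871*10.1588 = -0.4660

-0.4660 N*m


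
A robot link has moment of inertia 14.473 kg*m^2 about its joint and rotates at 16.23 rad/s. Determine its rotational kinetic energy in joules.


KE = (1/2)*I*omega^2 = 0.5*14.473*16.23^2 = 1906.1875

1906.1875 J


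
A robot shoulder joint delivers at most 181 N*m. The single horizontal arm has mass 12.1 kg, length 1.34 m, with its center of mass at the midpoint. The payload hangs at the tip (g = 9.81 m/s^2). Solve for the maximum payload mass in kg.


tau_arm = m_arm*g*(L/2) = 12.1*9.81*1.34/2 = 79.5297 N*m
tau_payload = tau_max - tau_arm = 181 - 79.5297 = 101.4703
m_payload = tau_payload / (g*L) = 101.4703 / (9.81*1.34) = 7.7191

7.7191 kg


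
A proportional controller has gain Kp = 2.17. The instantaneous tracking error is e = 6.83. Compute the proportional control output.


u_P = Kp * e = 2.17 * 6.83 = 14.8211

14.8211


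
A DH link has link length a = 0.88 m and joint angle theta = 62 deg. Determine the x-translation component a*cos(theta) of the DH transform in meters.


a*cos(theta) = 0.88*cos(62 deg) = 0.4131

0.4131 m


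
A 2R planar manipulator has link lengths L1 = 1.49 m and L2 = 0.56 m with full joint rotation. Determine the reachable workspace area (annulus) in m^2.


r_max = L1 + L2 = 2.0500, r_min = |L1 - L2| = 0.9300
A = pi*(r_max^2 - r_min^2) = pi*(4.2025 - 0.8649) = 10.4854

10.4854 m^2


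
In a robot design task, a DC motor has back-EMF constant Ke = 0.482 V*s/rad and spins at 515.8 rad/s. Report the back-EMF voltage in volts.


V_emf = Ke * omega = 0.482*515.8 = 248.6156

248.6156 V


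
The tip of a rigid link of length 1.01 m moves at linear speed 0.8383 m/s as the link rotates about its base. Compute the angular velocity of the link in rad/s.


omega = v / L = 0.8383 / 1.01 = 0.8300

0.8300 rad/s


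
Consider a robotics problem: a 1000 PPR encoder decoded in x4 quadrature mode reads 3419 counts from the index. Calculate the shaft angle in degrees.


angle = counts * 360 / (PPR*4) = 3419 * 360 / 4000 = 307.7100

307.7100 degrees


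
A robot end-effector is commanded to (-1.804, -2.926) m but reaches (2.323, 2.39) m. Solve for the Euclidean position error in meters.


dx = 2.323 - (-1.804) = 4.1270, dy = 2.39 - (-2.926) = 5.3160
err = sqrt(17.032129 + 28.259856) = 6.7299

6.7299 m


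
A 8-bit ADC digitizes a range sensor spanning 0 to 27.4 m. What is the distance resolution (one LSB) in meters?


res = range / 2^n = 27.4/2^8 = 27.4/256 = 0.1070

0.1070 m


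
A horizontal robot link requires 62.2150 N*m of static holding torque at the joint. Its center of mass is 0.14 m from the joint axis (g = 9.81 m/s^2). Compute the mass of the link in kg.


m = tau / (g*L) = 62.2150 / (9.81 * 0.14) = 45.3000

45.3000 kg


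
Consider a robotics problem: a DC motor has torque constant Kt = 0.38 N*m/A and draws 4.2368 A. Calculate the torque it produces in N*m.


tau = Kt * I = 0.38*4.2368 = 1.6100

1.6100 N*m


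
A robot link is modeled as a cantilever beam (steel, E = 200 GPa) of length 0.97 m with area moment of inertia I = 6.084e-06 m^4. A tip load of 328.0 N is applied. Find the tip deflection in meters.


delta = F*L^3/(3*E*I) = 328.0*0.97^3/(3*2.000e+11*6.084e-06)
      = 299.356744/3650400 = 8.2007e-05

8.2007e-05 m


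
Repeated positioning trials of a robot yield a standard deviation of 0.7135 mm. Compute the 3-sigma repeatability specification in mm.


repeatability = 3*sigma = 3*0.7135 = 2.1405

2.1405 mm


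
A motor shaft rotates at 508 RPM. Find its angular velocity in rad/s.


omega = 508 * 2*pi/60 = 53.1976

53.1976 rad/s


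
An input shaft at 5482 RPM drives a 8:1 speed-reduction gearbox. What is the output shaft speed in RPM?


omega_out = omega_in / N = 5482 / 8 = 685.2500

685.2500 RPM


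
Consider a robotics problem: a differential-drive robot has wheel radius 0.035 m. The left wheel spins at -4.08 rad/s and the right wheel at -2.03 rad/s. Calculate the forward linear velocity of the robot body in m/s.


v = r*(wR + wL)/2 = 0.035*(-2.03 + -4.08)/2 = -0.1069

-0.1069 m/s


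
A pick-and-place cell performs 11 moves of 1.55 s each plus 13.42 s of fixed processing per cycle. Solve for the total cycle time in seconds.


T = 11*1.55 + 13.42 = 30.4700

30.4700 s


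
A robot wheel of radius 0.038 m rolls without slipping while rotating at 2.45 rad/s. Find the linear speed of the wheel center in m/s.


v = omega * r = 2.45 * 0.038 = 0.0931

0.0931 m/s


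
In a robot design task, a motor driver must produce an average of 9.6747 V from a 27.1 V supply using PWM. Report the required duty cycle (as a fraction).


D = V_avg/V_supply = 9.6747/27.1 = 0.3570

0.3570


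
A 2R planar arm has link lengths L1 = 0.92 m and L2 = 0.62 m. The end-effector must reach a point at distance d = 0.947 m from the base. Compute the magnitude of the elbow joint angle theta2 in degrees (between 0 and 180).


cos(th2) = (d^2 - L1^2 - L2^2)/(2*L1*L2) = (0.947^2 - 0.92^2 - 0.62^2)/(2*0.92*0.62) = -0.29276911
th2 = acos(-0.29276911) = 107.0238 deg

107.0238 degrees


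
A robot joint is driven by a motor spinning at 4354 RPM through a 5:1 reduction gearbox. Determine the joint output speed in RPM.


omega_joint = omega_motor / N = 4354 / 5 = 870.8000

870.8000 RPM
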